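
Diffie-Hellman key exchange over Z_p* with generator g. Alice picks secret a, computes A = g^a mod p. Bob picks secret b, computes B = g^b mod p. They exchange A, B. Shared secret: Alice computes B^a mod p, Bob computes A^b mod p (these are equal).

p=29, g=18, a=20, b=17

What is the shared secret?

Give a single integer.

Answer: 25

Derivation:
A = 18^20 mod 29  (bits of 20 = 10100)
  bit 0 = 1: r = r^2 * 18 mod 29 = 1^2 * 18 = 1*18 = 18
  bit 1 = 0: r = r^2 mod 29 = 18^2 = 5
  bit 2 = 1: r = r^2 * 18 mod 29 = 5^2 * 18 = 25*18 = 15
  bit 3 = 0: r = r^2 mod 29 = 15^2 = 22
  bit 4 = 0: r = r^2 mod 29 = 22^2 = 20
  -> A = 20
B = 18^17 mod 29  (bits of 17 = 10001)
  bit 0 = 1: r = r^2 * 18 mod 29 = 1^2 * 18 = 1*18 = 18
  bit 1 = 0: r = r^2 mod 29 = 18^2 = 5
  bit 2 = 0: r = r^2 mod 29 = 5^2 = 25
  bit 3 = 0: r = r^2 mod 29 = 25^2 = 16
  bit 4 = 1: r = r^2 * 18 mod 29 = 16^2 * 18 = 24*18 = 26
  -> B = 26
s = B^a = 26^20 mod 29  (bits of 20 = 10100)
  bit 0 = 1: r = r^2 * 26 mod 29 = 1^2 * 26 = 1*26 = 26
  bit 1 = 0: r = r^2 mod 29 = 26^2 = 9
  bit 2 = 1: r = r^2 * 26 mod 29 = 9^2 * 26 = 23*26 = 18
  bit 3 = 0: r = r^2 mod 29 = 18^2 = 5
  bit 4 = 0: r = r^2 mod 29 = 5^2 = 25
  -> s = B^a = 25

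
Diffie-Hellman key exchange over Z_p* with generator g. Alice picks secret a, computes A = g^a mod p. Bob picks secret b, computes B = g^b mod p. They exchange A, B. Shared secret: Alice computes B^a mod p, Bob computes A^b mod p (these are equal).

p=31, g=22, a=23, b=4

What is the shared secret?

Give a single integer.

Answer: 19

Derivation:
A = 22^23 mod 31  (bits of 23 = 10111)
  bit 0 = 1: r = r^2 * 22 mod 31 = 1^2 * 22 = 1*22 = 22
  bit 1 = 0: r = r^2 mod 31 = 22^2 = 19
  bit 2 = 1: r = r^2 * 22 mod 31 = 19^2 * 22 = 20*22 = 6
  bit 3 = 1: r = r^2 * 22 mod 31 = 6^2 * 22 = 5*22 = 17
  bit 4 = 1: r = r^2 * 22 mod 31 = 17^2 * 22 = 10*22 = 3
  -> A = 3
B = 22^4 mod 31  (bits of 4 = 100)
  bit 0 = 1: r = r^2 * 22 mod 31 = 1^2 * 22 = 1*22 = 22
  bit 1 = 0: r = r^2 mod 31 = 22^2 = 19
  bit 2 = 0: r = r^2 mod 31 = 19^2 = 20
  -> B = 20
s = B^a = 20^23 mod 31  (bits of 23 = 10111)
  bit 0 = 1: r = r^2 * 20 mod 31 = 1^2 * 20 = 1*20 = 20
  bit 1 = 0: r = r^2 mod 31 = 20^2 = 28
  bit 2 = 1: r = r^2 * 20 mod 31 = 28^2 * 20 = 9*20 = 25
  bit 3 = 1: r = r^2 * 20 mod 31 = 25^2 * 20 = 5*20 = 7
  bit 4 = 1: r = r^2 * 20 mod 31 = 7^2 * 20 = 18*20 = 19
  -> s = B^a = 19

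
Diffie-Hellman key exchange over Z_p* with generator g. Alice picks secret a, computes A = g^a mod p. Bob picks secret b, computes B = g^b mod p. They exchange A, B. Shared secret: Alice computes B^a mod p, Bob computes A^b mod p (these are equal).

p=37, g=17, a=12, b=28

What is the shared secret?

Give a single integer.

Answer: 26

Derivation:
A = 17^12 mod 37  (bits of 12 = 1100)
  bit 0 = 1: r = r^2 * 17 mod 37 = 1^2 * 17 = 1*17 = 17
  bit 1 = 1: r = r^2 * 17 mod 37 = 17^2 * 17 = 30*17 = 29
  bit 2 = 0: r = r^2 mod 37 = 29^2 = 27
  bit 3 = 0: r = r^2 mod 37 = 27^2 = 26
  -> A = 26
B = 17^28 mod 37  (bits of 28 = 11100)
  bit 0 = 1: r = r^2 * 17 mod 37 = 1^2 * 17 = 1*17 = 17
  bit 1 = 1: r = r^2 * 17 mod 37 = 17^2 * 17 = 30*17 = 29
  bit 2 = 1: r = r^2 * 17 mod 37 = 29^2 * 17 = 27*17 = 15
  bit 3 = 0: r = r^2 mod 37 = 15^2 = 3
  bit 4 = 0: r = r^2 mod 37 = 3^2 = 9
  -> B = 9
s = B^a = 9^12 mod 37  (bits of 12 = 1100)
  bit 0 = 1: r = r^2 * 9 mod 37 = 1^2 * 9 = 1*9 = 9
  bit 1 = 1: r = r^2 * 9 mod 37 = 9^2 * 9 = 7*9 = 26
  bit 2 = 0: r = r^2 mod 37 = 26^2 = 10
  bit 3 = 0: r = r^2 mod 37 = 10^2 = 26
  -> s = B^a = 26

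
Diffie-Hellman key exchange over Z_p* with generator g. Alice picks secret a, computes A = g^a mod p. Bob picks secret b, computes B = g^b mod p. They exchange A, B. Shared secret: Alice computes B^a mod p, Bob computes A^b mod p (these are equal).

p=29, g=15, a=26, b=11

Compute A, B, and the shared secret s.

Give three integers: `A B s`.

Answer: 4 21 5

Derivation:
A = 15^26 mod 29  (bits of 26 = 11010)
  bit 0 = 1: r = r^2 * 15 mod 29 = 1^2 * 15 = 1*15 = 15
  bit 1 = 1: r = r^2 * 15 mod 29 = 15^2 * 15 = 22*15 = 11
  bit 2 = 0: r = r^2 mod 29 = 11^2 = 5
  bit 3 = 1: r = r^2 * 15 mod 29 = 5^2 * 15 = 25*15 = 27
  bit 4 = 0: r = r^2 mod 29 = 27^2 = 4
  -> A = 4
B = 15^11 mod 29  (bits of 11 = 1011)
  bit 0 = 1: r = r^2 * 15 mod 29 = 1^2 * 15 = 1*15 = 15
  bit 1 = 0: r = r^2 mod 29 = 15^2 = 22
  bit 2 = 1: r = r^2 * 15 mod 29 = 22^2 * 15 = 20*15 = 10
  bit 3 = 1: r = r^2 * 15 mod 29 = 10^2 * 15 = 13*15 = 21
  -> B = 21
s = B^a = 21^26 mod 29  (bits of 26 = 11010)
  bit 0 = 1: r = r^2 * 21 mod 29 = 1^2 * 21 = 1*21 = 21
  bit 1 = 1: r = r^2 * 21 mod 29 = 21^2 * 21 = 6*21 = 10
  bit 2 = 0: r = r^2 mod 29 = 10^2 = 13
  bit 3 = 1: r = r^2 * 21 mod 29 = 13^2 * 21 = 24*21 = 11
  bit 4 = 0: r = r^2 mod 29 = 11^2 = 5
  -> s = B^a = 5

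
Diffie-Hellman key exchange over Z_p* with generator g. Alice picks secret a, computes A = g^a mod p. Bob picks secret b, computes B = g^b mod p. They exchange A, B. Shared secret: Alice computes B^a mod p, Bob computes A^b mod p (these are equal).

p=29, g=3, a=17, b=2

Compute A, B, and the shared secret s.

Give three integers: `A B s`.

A = 3^17 mod 29  (bits of 17 = 10001)
  bit 0 = 1: r = r^2 * 3 mod 29 = 1^2 * 3 = 1*3 = 3
  bit 1 = 0: r = r^2 mod 29 = 3^2 = 9
  bit 2 = 0: r = r^2 mod 29 = 9^2 = 23
  bit 3 = 0: r = r^2 mod 29 = 23^2 = 7
  bit 4 = 1: r = r^2 * 3 mod 29 = 7^2 * 3 = 20*3 = 2
  -> A = 2
B = 3^2 mod 29  (bits of 2 = 10)
  bit 0 = 1: r = r^2 * 3 mod 29 = 1^2 * 3 = 1*3 = 3
  bit 1 = 0: r = r^2 mod 29 = 3^2 = 9
  -> B = 9
s = B^a = 9^17 mod 29  (bits of 17 = 10001)
  bit 0 = 1: r = r^2 * 9 mod 29 = 1^2 * 9 = 1*9 = 9
  bit 1 = 0: r = r^2 mod 29 = 9^2 = 23
  bit 2 = 0: r = r^2 mod 29 = 23^2 = 7
  bit 3 = 0: r = r^2 mod 29 = 7^2 = 20
  bit 4 = 1: r = r^2 * 9 mod 29 = 20^2 * 9 = 23*9 = 4
  -> s = B^a = 4

Answer: 2 9 4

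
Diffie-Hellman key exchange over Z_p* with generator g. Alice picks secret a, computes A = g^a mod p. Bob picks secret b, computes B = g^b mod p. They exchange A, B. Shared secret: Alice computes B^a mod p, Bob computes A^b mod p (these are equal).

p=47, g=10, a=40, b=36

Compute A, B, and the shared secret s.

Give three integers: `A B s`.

A = 10^40 mod 47  (bits of 40 = 101000)
  bit 0 = 1: r = r^2 * 10 mod 47 = 1^2 * 10 = 1*10 = 10
  bit 1 = 0: r = r^2 mod 47 = 10^2 = 6
  bit 2 = 1: r = r^2 * 10 mod 47 = 6^2 * 10 = 36*10 = 31
  bit 3 = 0: r = r^2 mod 47 = 31^2 = 21
  bit 4 = 0: r = r^2 mod 47 = 21^2 = 18
  bit 5 = 0: r = r^2 mod 47 = 18^2 = 42
  -> A = 42
B = 10^36 mod 47  (bits of 36 = 100100)
  bit 0 = 1: r = r^2 * 10 mod 47 = 1^2 * 10 = 1*10 = 10
  bit 1 = 0: r = r^2 mod 47 = 10^2 = 6
  bit 2 = 0: r = r^2 mod 47 = 6^2 = 36
  bit 3 = 1: r = r^2 * 10 mod 47 = 36^2 * 10 = 27*10 = 35
  bit 4 = 0: r = r^2 mod 47 = 35^2 = 3
  bit 5 = 0: r = r^2 mod 47 = 3^2 = 9
  -> B = 9
s = B^a = 9^40 mod 47  (bits of 40 = 101000)
  bit 0 = 1: r = r^2 * 9 mod 47 = 1^2 * 9 = 1*9 = 9
  bit 1 = 0: r = r^2 mod 47 = 9^2 = 34
  bit 2 = 1: r = r^2 * 9 mod 47 = 34^2 * 9 = 28*9 = 17
  bit 3 = 0: r = r^2 mod 47 = 17^2 = 7
  bit 4 = 0: r = r^2 mod 47 = 7^2 = 2
  bit 5 = 0: r = r^2 mod 47 = 2^2 = 4
  -> s = B^a = 4

Answer: 42 9 4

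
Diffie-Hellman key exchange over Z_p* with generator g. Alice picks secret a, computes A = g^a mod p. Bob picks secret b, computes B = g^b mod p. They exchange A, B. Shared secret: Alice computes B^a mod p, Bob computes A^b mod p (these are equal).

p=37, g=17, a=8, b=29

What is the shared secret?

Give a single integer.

A = 17^8 mod 37  (bits of 8 = 1000)
  bit 0 = 1: r = r^2 * 17 mod 37 = 1^2 * 17 = 1*17 = 17
  bit 1 = 0: r = r^2 mod 37 = 17^2 = 30
  bit 2 = 0: r = r^2 mod 37 = 30^2 = 12
  bit 3 = 0: r = r^2 mod 37 = 12^2 = 33
  -> A = 33
B = 17^29 mod 37  (bits of 29 = 11101)
  bit 0 = 1: r = r^2 * 17 mod 37 = 1^2 * 17 = 1*17 = 17
  bit 1 = 1: r = r^2 * 17 mod 37 = 17^2 * 17 = 30*17 = 29
  bit 2 = 1: r = r^2 * 17 mod 37 = 29^2 * 17 = 27*17 = 15
  bit 3 = 0: r = r^2 mod 37 = 15^2 = 3
  bit 4 = 1: r = r^2 * 17 mod 37 = 3^2 * 17 = 9*17 = 5
  -> B = 5
s = B^a = 5^8 mod 37  (bits of 8 = 1000)
  bit 0 = 1: r = r^2 * 5 mod 37 = 1^2 * 5 = 1*5 = 5
  bit 1 = 0: r = r^2 mod 37 = 5^2 = 25
  bit 2 = 0: r = r^2 mod 37 = 25^2 = 33
  bit 3 = 0: r = r^2 mod 37 = 33^2 = 16
  -> s = B^a = 16

Answer: 16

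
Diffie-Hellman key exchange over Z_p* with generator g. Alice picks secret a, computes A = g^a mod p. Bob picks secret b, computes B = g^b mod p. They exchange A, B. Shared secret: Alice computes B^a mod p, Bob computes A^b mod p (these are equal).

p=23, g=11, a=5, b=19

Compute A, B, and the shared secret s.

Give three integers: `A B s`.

A = 11^5 mod 23  (bits of 5 = 101)
  bit 0 = 1: r = r^2 * 11 mod 23 = 1^2 * 11 = 1*11 = 11
  bit 1 = 0: r = r^2 mod 23 = 11^2 = 6
  bit 2 = 1: r = r^2 * 11 mod 23 = 6^2 * 11 = 13*11 = 5
  -> A = 5
B = 11^19 mod 23  (bits of 19 = 10011)
  bit 0 = 1: r = r^2 * 11 mod 23 = 1^2 * 11 = 1*11 = 11
  bit 1 = 0: r = r^2 mod 23 = 11^2 = 6
  bit 2 = 0: r = r^2 mod 23 = 6^2 = 13
  bit 3 = 1: r = r^2 * 11 mod 23 = 13^2 * 11 = 8*11 = 19
  bit 4 = 1: r = r^2 * 11 mod 23 = 19^2 * 11 = 16*11 = 15
  -> B = 15
s = B^a = 15^5 mod 23  (bits of 5 = 101)
  bit 0 = 1: r = r^2 * 15 mod 23 = 1^2 * 15 = 1*15 = 15
  bit 1 = 0: r = r^2 mod 23 = 15^2 = 18
  bit 2 = 1: r = r^2 * 15 mod 23 = 18^2 * 15 = 2*15 = 7
  -> s = B^a = 7

Answer: 5 15 7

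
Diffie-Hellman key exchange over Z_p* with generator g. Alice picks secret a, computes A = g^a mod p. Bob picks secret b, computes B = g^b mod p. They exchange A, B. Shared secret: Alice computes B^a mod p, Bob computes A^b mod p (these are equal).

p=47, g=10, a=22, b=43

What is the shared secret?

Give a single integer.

A = 10^22 mod 47  (bits of 22 = 10110)
  bit 0 = 1: r = r^2 * 10 mod 47 = 1^2 * 10 = 1*10 = 10
  bit 1 = 0: r = r^2 mod 47 = 10^2 = 6
  bit 2 = 1: r = r^2 * 10 mod 47 = 6^2 * 10 = 36*10 = 31
  bit 3 = 1: r = r^2 * 10 mod 47 = 31^2 * 10 = 21*10 = 22
  bit 4 = 0: r = r^2 mod 47 = 22^2 = 14
  -> A = 14
B = 10^43 mod 47  (bits of 43 = 101011)
  bit 0 = 1: r = r^2 * 10 mod 47 = 1^2 * 10 = 1*10 = 10
  bit 1 = 0: r = r^2 mod 47 = 10^2 = 6
  bit 2 = 1: r = r^2 * 10 mod 47 = 6^2 * 10 = 36*10 = 31
  bit 3 = 0: r = r^2 mod 47 = 31^2 = 21
  bit 4 = 1: r = r^2 * 10 mod 47 = 21^2 * 10 = 18*10 = 39
  bit 5 = 1: r = r^2 * 10 mod 47 = 39^2 * 10 = 17*10 = 29
  -> B = 29
s = B^a = 29^22 mod 47  (bits of 22 = 10110)
  bit 0 = 1: r = r^2 * 29 mod 47 = 1^2 * 29 = 1*29 = 29
  bit 1 = 0: r = r^2 mod 47 = 29^2 = 42
  bit 2 = 1: r = r^2 * 29 mod 47 = 42^2 * 29 = 25*29 = 20
  bit 3 = 1: r = r^2 * 29 mod 47 = 20^2 * 29 = 24*29 = 38
  bit 4 = 0: r = r^2 mod 47 = 38^2 = 34
  -> s = B^a = 34

Answer: 34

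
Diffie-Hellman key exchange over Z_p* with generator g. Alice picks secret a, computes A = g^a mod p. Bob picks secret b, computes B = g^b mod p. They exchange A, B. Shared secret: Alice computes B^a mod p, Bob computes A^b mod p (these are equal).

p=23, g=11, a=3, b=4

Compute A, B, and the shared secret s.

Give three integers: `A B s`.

A = 11^3 mod 23  (bits of 3 = 11)
  bit 0 = 1: r = r^2 * 11 mod 23 = 1^2 * 11 = 1*11 = 11
  bit 1 = 1: r = r^2 * 11 mod 23 = 11^2 * 11 = 6*11 = 20
  -> A = 20
B = 11^4 mod 23  (bits of 4 = 100)
  bit 0 = 1: r = r^2 * 11 mod 23 = 1^2 * 11 = 1*11 = 11
  bit 1 = 0: r = r^2 mod 23 = 11^2 = 6
  bit 2 = 0: r = r^2 mod 23 = 6^2 = 13
  -> B = 13
s = B^a = 13^3 mod 23  (bits of 3 = 11)
  bit 0 = 1: r = r^2 * 13 mod 23 = 1^2 * 13 = 1*13 = 13
  bit 1 = 1: r = r^2 * 13 mod 23 = 13^2 * 13 = 8*13 = 12
  -> s = B^a = 12

Answer: 20 13 12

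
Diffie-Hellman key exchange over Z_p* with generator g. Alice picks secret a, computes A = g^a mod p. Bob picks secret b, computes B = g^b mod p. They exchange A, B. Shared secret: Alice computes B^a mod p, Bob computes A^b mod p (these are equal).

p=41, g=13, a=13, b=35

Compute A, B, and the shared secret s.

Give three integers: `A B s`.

A = 13^13 mod 41  (bits of 13 = 1101)
  bit 0 = 1: r = r^2 * 13 mod 41 = 1^2 * 13 = 1*13 = 13
  bit 1 = 1: r = r^2 * 13 mod 41 = 13^2 * 13 = 5*13 = 24
  bit 2 = 0: r = r^2 mod 41 = 24^2 = 2
  bit 3 = 1: r = r^2 * 13 mod 41 = 2^2 * 13 = 4*13 = 11
  -> A = 11
B = 13^35 mod 41  (bits of 35 = 100011)
  bit 0 = 1: r = r^2 * 13 mod 41 = 1^2 * 13 = 1*13 = 13
  bit 1 = 0: r = r^2 mod 41 = 13^2 = 5
  bit 2 = 0: r = r^2 mod 41 = 5^2 = 25
  bit 3 = 0: r = r^2 mod 41 = 25^2 = 10
  bit 4 = 1: r = r^2 * 13 mod 41 = 10^2 * 13 = 18*13 = 29
  bit 5 = 1: r = r^2 * 13 mod 41 = 29^2 * 13 = 21*13 = 27
  -> B = 27
s = B^a = 27^13 mod 41  (bits of 13 = 1101)
  bit 0 = 1: r = r^2 * 27 mod 41 = 1^2 * 27 = 1*27 = 27
  bit 1 = 1: r = r^2 * 27 mod 41 = 27^2 * 27 = 32*27 = 3
  bit 2 = 0: r = r^2 mod 41 = 3^2 = 9
  bit 3 = 1: r = r^2 * 27 mod 41 = 9^2 * 27 = 40*27 = 14
  -> s = B^a = 14

Answer: 11 27 14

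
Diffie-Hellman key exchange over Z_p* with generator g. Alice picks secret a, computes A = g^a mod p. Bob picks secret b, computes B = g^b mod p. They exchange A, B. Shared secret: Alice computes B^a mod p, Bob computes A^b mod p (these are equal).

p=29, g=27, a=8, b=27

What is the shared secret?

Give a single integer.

Answer: 23

Derivation:
A = 27^8 mod 29  (bits of 8 = 1000)
  bit 0 = 1: r = r^2 * 27 mod 29 = 1^2 * 27 = 1*27 = 27
  bit 1 = 0: r = r^2 mod 29 = 27^2 = 4
  bit 2 = 0: r = r^2 mod 29 = 4^2 = 16
  bit 3 = 0: r = r^2 mod 29 = 16^2 = 24
  -> A = 24
B = 27^27 mod 29  (bits of 27 = 11011)
  bit 0 = 1: r = r^2 * 27 mod 29 = 1^2 * 27 = 1*27 = 27
  bit 1 = 1: r = r^2 * 27 mod 29 = 27^2 * 27 = 4*27 = 21
  bit 2 = 0: r = r^2 mod 29 = 21^2 = 6
  bit 3 = 1: r = r^2 * 27 mod 29 = 6^2 * 27 = 7*27 = 15
  bit 4 = 1: r = r^2 * 27 mod 29 = 15^2 * 27 = 22*27 = 14
  -> B = 14
s = B^a = 14^8 mod 29  (bits of 8 = 1000)
  bit 0 = 1: r = r^2 * 14 mod 29 = 1^2 * 14 = 1*14 = 14
  bit 1 = 0: r = r^2 mod 29 = 14^2 = 22
  bit 2 = 0: r = r^2 mod 29 = 22^2 = 20
  bit 3 = 0: r = r^2 mod 29 = 20^2 = 23
  -> s = B^a = 23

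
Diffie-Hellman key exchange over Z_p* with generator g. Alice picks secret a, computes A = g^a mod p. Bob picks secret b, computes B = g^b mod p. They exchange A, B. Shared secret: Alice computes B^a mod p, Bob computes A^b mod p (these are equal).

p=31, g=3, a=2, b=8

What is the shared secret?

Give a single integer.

A = 3^2 mod 31  (bits of 2 = 10)
  bit 0 = 1: r = r^2 * 3 mod 31 = 1^2 * 3 = 1*3 = 3
  bit 1 = 0: r = r^2 mod 31 = 3^2 = 9
  -> A = 9
B = 3^8 mod 31  (bits of 8 = 1000)
  bit 0 = 1: r = r^2 * 3 mod 31 = 1^2 * 3 = 1*3 = 3
  bit 1 = 0: r = r^2 mod 31 = 3^2 = 9
  bit 2 = 0: r = r^2 mod 31 = 9^2 = 19
  bit 3 = 0: r = r^2 mod 31 = 19^2 = 20
  -> B = 20
s = B^a = 20^2 mod 31  (bits of 2 = 10)
  bit 0 = 1: r = r^2 * 20 mod 31 = 1^2 * 20 = 1*20 = 20
  bit 1 = 0: r = r^2 mod 31 = 20^2 = 28
  -> s = B^a = 28

Answer: 28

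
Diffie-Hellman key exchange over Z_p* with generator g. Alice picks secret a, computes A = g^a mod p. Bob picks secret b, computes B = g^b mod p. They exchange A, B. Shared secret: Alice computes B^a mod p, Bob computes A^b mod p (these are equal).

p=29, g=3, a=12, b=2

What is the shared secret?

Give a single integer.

A = 3^12 mod 29  (bits of 12 = 1100)
  bit 0 = 1: r = r^2 * 3 mod 29 = 1^2 * 3 = 1*3 = 3
  bit 1 = 1: r = r^2 * 3 mod 29 = 3^2 * 3 = 9*3 = 27
  bit 2 = 0: r = r^2 mod 29 = 27^2 = 4
  bit 3 = 0: r = r^2 mod 29 = 4^2 = 16
  -> A = 16
B = 3^2 mod 29  (bits of 2 = 10)
  bit 0 = 1: r = r^2 * 3 mod 29 = 1^2 * 3 = 1*3 = 3
  bit 1 = 0: r = r^2 mod 29 = 3^2 = 9
  -> B = 9
s = B^a = 9^12 mod 29  (bits of 12 = 1100)
  bit 0 = 1: r = r^2 * 9 mod 29 = 1^2 * 9 = 1*9 = 9
  bit 1 = 1: r = r^2 * 9 mod 29 = 9^2 * 9 = 23*9 = 4
  bit 2 = 0: r = r^2 mod 29 = 4^2 = 16
  bit 3 = 0: r = r^2 mod 29 = 16^2 = 24
  -> s = B^a = 24

Answer: 24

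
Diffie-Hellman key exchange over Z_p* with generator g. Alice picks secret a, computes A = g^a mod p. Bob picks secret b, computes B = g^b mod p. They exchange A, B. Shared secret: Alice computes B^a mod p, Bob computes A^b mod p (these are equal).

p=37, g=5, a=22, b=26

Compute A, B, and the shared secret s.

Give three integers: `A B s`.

A = 5^22 mod 37  (bits of 22 = 10110)
  bit 0 = 1: r = r^2 * 5 mod 37 = 1^2 * 5 = 1*5 = 5
  bit 1 = 0: r = r^2 mod 37 = 5^2 = 25
  bit 2 = 1: r = r^2 * 5 mod 37 = 25^2 * 5 = 33*5 = 17
  bit 3 = 1: r = r^2 * 5 mod 37 = 17^2 * 5 = 30*5 = 2
  bit 4 = 0: r = r^2 mod 37 = 2^2 = 4
  -> A = 4
B = 5^26 mod 37  (bits of 26 = 11010)
  bit 0 = 1: r = r^2 * 5 mod 37 = 1^2 * 5 = 1*5 = 5
  bit 1 = 1: r = r^2 * 5 mod 37 = 5^2 * 5 = 25*5 = 14
  bit 2 = 0: r = r^2 mod 37 = 14^2 = 11
  bit 3 = 1: r = r^2 * 5 mod 37 = 11^2 * 5 = 10*5 = 13
  bit 4 = 0: r = r^2 mod 37 = 13^2 = 21
  -> B = 21
s = B^a = 21^22 mod 37  (bits of 22 = 10110)
  bit 0 = 1: r = r^2 * 21 mod 37 = 1^2 * 21 = 1*21 = 21
  bit 1 = 0: r = r^2 mod 37 = 21^2 = 34
  bit 2 = 1: r = r^2 * 21 mod 37 = 34^2 * 21 = 9*21 = 4
  bit 3 = 1: r = r^2 * 21 mod 37 = 4^2 * 21 = 16*21 = 3
  bit 4 = 0: r = r^2 mod 37 = 3^2 = 9
  -> s = B^a = 9

Answer: 4 21 9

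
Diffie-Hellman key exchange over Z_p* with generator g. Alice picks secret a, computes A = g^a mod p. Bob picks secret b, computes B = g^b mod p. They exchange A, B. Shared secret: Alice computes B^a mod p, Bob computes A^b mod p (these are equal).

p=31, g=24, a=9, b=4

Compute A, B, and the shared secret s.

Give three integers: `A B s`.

A = 24^9 mod 31  (bits of 9 = 1001)
  bit 0 = 1: r = r^2 * 24 mod 31 = 1^2 * 24 = 1*24 = 24
  bit 1 = 0: r = r^2 mod 31 = 24^2 = 18
  bit 2 = 0: r = r^2 mod 31 = 18^2 = 14
  bit 3 = 1: r = r^2 * 24 mod 31 = 14^2 * 24 = 10*24 = 23
  -> A = 23
B = 24^4 mod 31  (bits of 4 = 100)
  bit 0 = 1: r = r^2 * 24 mod 31 = 1^2 * 24 = 1*24 = 24
  bit 1 = 0: r = r^2 mod 31 = 24^2 = 18
  bit 2 = 0: r = r^2 mod 31 = 18^2 = 14
  -> B = 14
s = B^a = 14^9 mod 31  (bits of 9 = 1001)
  bit 0 = 1: r = r^2 * 14 mod 31 = 1^2 * 14 = 1*14 = 14
  bit 1 = 0: r = r^2 mod 31 = 14^2 = 10
  bit 2 = 0: r = r^2 mod 31 = 10^2 = 7
  bit 3 = 1: r = r^2 * 14 mod 31 = 7^2 * 14 = 18*14 = 4
  -> s = B^a = 4

Answer: 23 14 4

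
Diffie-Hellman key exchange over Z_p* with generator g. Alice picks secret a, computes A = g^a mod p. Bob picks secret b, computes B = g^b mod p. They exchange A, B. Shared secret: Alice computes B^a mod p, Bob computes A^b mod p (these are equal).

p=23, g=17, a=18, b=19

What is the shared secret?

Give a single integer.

Answer: 6

Derivation:
A = 17^18 mod 23  (bits of 18 = 10010)
  bit 0 = 1: r = r^2 * 17 mod 23 = 1^2 * 17 = 1*17 = 17
  bit 1 = 0: r = r^2 mod 23 = 17^2 = 13
  bit 2 = 0: r = r^2 mod 23 = 13^2 = 8
  bit 3 = 1: r = r^2 * 17 mod 23 = 8^2 * 17 = 18*17 = 7
  bit 4 = 0: r = r^2 mod 23 = 7^2 = 3
  -> A = 3
B = 17^19 mod 23  (bits of 19 = 10011)
  bit 0 = 1: r = r^2 * 17 mod 23 = 1^2 * 17 = 1*17 = 17
  bit 1 = 0: r = r^2 mod 23 = 17^2 = 13
  bit 2 = 0: r = r^2 mod 23 = 13^2 = 8
  bit 3 = 1: r = r^2 * 17 mod 23 = 8^2 * 17 = 18*17 = 7
  bit 4 = 1: r = r^2 * 17 mod 23 = 7^2 * 17 = 3*17 = 5
  -> B = 5
s = B^a = 5^18 mod 23  (bits of 18 = 10010)
  bit 0 = 1: r = r^2 * 5 mod 23 = 1^2 * 5 = 1*5 = 5
  bit 1 = 0: r = r^2 mod 23 = 5^2 = 2
  bit 2 = 0: r = r^2 mod 23 = 2^2 = 4
  bit 3 = 1: r = r^2 * 5 mod 23 = 4^2 * 5 = 16*5 = 11
  bit 4 = 0: r = r^2 mod 23 = 11^2 = 6
  -> s = B^a = 6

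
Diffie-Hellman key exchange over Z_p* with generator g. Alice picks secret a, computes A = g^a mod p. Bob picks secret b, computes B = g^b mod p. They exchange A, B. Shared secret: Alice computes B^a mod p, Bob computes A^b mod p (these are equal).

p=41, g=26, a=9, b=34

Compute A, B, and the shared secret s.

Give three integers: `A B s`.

A = 26^9 mod 41  (bits of 9 = 1001)
  bit 0 = 1: r = r^2 * 26 mod 41 = 1^2 * 26 = 1*26 = 26
  bit 1 = 0: r = r^2 mod 41 = 26^2 = 20
  bit 2 = 0: r = r^2 mod 41 = 20^2 = 31
  bit 3 = 1: r = r^2 * 26 mod 41 = 31^2 * 26 = 18*26 = 17
  -> A = 17
B = 26^34 mod 41  (bits of 34 = 100010)
  bit 0 = 1: r = r^2 * 26 mod 41 = 1^2 * 26 = 1*26 = 26
  bit 1 = 0: r = r^2 mod 41 = 26^2 = 20
  bit 2 = 0: r = r^2 mod 41 = 20^2 = 31
  bit 3 = 0: r = r^2 mod 41 = 31^2 = 18
  bit 4 = 1: r = r^2 * 26 mod 41 = 18^2 * 26 = 37*26 = 19
  bit 5 = 0: r = r^2 mod 41 = 19^2 = 33
  -> B = 33
s = B^a = 33^9 mod 41  (bits of 9 = 1001)
  bit 0 = 1: r = r^2 * 33 mod 41 = 1^2 * 33 = 1*33 = 33
  bit 1 = 0: r = r^2 mod 41 = 33^2 = 23
  bit 2 = 0: r = r^2 mod 41 = 23^2 = 37
  bit 3 = 1: r = r^2 * 33 mod 41 = 37^2 * 33 = 16*33 = 36
  -> s = B^a = 36

Answer: 17 33 36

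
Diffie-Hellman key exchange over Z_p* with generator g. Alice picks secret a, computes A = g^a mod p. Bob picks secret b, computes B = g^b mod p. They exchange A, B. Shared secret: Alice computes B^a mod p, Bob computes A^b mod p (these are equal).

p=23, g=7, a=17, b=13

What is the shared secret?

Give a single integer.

Answer: 7

Derivation:
A = 7^17 mod 23  (bits of 17 = 10001)
  bit 0 = 1: r = r^2 * 7 mod 23 = 1^2 * 7 = 1*7 = 7
  bit 1 = 0: r = r^2 mod 23 = 7^2 = 3
  bit 2 = 0: r = r^2 mod 23 = 3^2 = 9
  bit 3 = 0: r = r^2 mod 23 = 9^2 = 12
  bit 4 = 1: r = r^2 * 7 mod 23 = 12^2 * 7 = 6*7 = 19
  -> A = 19
B = 7^13 mod 23  (bits of 13 = 1101)
  bit 0 = 1: r = r^2 * 7 mod 23 = 1^2 * 7 = 1*7 = 7
  bit 1 = 1: r = r^2 * 7 mod 23 = 7^2 * 7 = 3*7 = 21
  bit 2 = 0: r = r^2 mod 23 = 21^2 = 4
  bit 3 = 1: r = r^2 * 7 mod 23 = 4^2 * 7 = 16*7 = 20
  -> B = 20
s = B^a = 20^17 mod 23  (bits of 17 = 10001)
  bit 0 = 1: r = r^2 * 20 mod 23 = 1^2 * 20 = 1*20 = 20
  bit 1 = 0: r = r^2 mod 23 = 20^2 = 9
  bit 2 = 0: r = r^2 mod 23 = 9^2 = 12
  bit 3 = 0: r = r^2 mod 23 = 12^2 = 6
  bit 4 = 1: r = r^2 * 20 mod 23 = 6^2 * 20 = 13*20 = 7
  -> s = B^a = 7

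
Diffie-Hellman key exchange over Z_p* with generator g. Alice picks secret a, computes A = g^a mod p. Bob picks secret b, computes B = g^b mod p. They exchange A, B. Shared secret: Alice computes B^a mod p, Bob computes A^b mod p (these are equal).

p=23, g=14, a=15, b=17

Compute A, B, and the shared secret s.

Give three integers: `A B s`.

A = 14^15 mod 23  (bits of 15 = 1111)
  bit 0 = 1: r = r^2 * 14 mod 23 = 1^2 * 14 = 1*14 = 14
  bit 1 = 1: r = r^2 * 14 mod 23 = 14^2 * 14 = 12*14 = 7
  bit 2 = 1: r = r^2 * 14 mod 23 = 7^2 * 14 = 3*14 = 19
  bit 3 = 1: r = r^2 * 14 mod 23 = 19^2 * 14 = 16*14 = 17
  -> A = 17
B = 14^17 mod 23  (bits of 17 = 10001)
  bit 0 = 1: r = r^2 * 14 mod 23 = 1^2 * 14 = 1*14 = 14
  bit 1 = 0: r = r^2 mod 23 = 14^2 = 12
  bit 2 = 0: r = r^2 mod 23 = 12^2 = 6
  bit 3 = 0: r = r^2 mod 23 = 6^2 = 13
  bit 4 = 1: r = r^2 * 14 mod 23 = 13^2 * 14 = 8*14 = 20
  -> B = 20
s = B^a = 20^15 mod 23  (bits of 15 = 1111)
  bit 0 = 1: r = r^2 * 20 mod 23 = 1^2 * 20 = 1*20 = 20
  bit 1 = 1: r = r^2 * 20 mod 23 = 20^2 * 20 = 9*20 = 19
  bit 2 = 1: r = r^2 * 20 mod 23 = 19^2 * 20 = 16*20 = 21
  bit 3 = 1: r = r^2 * 20 mod 23 = 21^2 * 20 = 4*20 = 11
  -> s = B^a = 11

Answer: 17 20 11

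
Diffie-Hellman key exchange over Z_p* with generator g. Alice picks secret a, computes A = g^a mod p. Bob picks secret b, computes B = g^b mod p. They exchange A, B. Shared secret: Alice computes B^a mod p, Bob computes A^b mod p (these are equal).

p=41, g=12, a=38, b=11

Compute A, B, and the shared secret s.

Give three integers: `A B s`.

A = 12^38 mod 41  (bits of 38 = 100110)
  bit 0 = 1: r = r^2 * 12 mod 41 = 1^2 * 12 = 1*12 = 12
  bit 1 = 0: r = r^2 mod 41 = 12^2 = 21
  bit 2 = 0: r = r^2 mod 41 = 21^2 = 31
  bit 3 = 1: r = r^2 * 12 mod 41 = 31^2 * 12 = 18*12 = 11
  bit 4 = 1: r = r^2 * 12 mod 41 = 11^2 * 12 = 39*12 = 17
  bit 5 = 0: r = r^2 mod 41 = 17^2 = 2
  -> A = 2
B = 12^11 mod 41  (bits of 11 = 1011)
  bit 0 = 1: r = r^2 * 12 mod 41 = 1^2 * 12 = 1*12 = 12
  bit 1 = 0: r = r^2 mod 41 = 12^2 = 21
  bit 2 = 1: r = r^2 * 12 mod 41 = 21^2 * 12 = 31*12 = 3
  bit 3 = 1: r = r^2 * 12 mod 41 = 3^2 * 12 = 9*12 = 26
  -> B = 26
s = B^a = 26^38 mod 41  (bits of 38 = 100110)
  bit 0 = 1: r = r^2 * 26 mod 41 = 1^2 * 26 = 1*26 = 26
  bit 1 = 0: r = r^2 mod 41 = 26^2 = 20
  bit 2 = 0: r = r^2 mod 41 = 20^2 = 31
  bit 3 = 1: r = r^2 * 26 mod 41 = 31^2 * 26 = 18*26 = 17
  bit 4 = 1: r = r^2 * 26 mod 41 = 17^2 * 26 = 2*26 = 11
  bit 5 = 0: r = r^2 mod 41 = 11^2 = 39
  -> s = B^a = 39

Answer: 2 26 39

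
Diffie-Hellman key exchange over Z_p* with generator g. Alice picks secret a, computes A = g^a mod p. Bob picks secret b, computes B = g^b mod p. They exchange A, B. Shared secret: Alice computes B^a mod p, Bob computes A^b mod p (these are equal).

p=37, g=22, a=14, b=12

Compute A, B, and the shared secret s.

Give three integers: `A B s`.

Answer: 4 26 10

Derivation:
A = 22^14 mod 37  (bits of 14 = 1110)
  bit 0 = 1: r = r^2 * 22 mod 37 = 1^2 * 22 = 1*22 = 22
  bit 1 = 1: r = r^2 * 22 mod 37 = 22^2 * 22 = 3*22 = 29
  bit 2 = 1: r = r^2 * 22 mod 37 = 29^2 * 22 = 27*22 = 2
  bit 3 = 0: r = r^2 mod 37 = 2^2 = 4
  -> A = 4
B = 22^12 mod 37  (bits of 12 = 1100)
  bit 0 = 1: r = r^2 * 22 mod 37 = 1^2 * 22 = 1*22 = 22
  bit 1 = 1: r = r^2 * 22 mod 37 = 22^2 * 22 = 3*22 = 29
  bit 2 = 0: r = r^2 mod 37 = 29^2 = 27
  bit 3 = 0: r = r^2 mod 37 = 27^2 = 26
  -> B = 26
s = B^a = 26^14 mod 37  (bits of 14 = 1110)
  bit 0 = 1: r = r^2 * 26 mod 37 = 1^2 * 26 = 1*26 = 26
  bit 1 = 1: r = r^2 * 26 mod 37 = 26^2 * 26 = 10*26 = 1
  bit 2 = 1: r = r^2 * 26 mod 37 = 1^2 * 26 = 1*26 = 26
  bit 3 = 0: r = r^2 mod 37 = 26^2 = 10
  -> s = B^a = 10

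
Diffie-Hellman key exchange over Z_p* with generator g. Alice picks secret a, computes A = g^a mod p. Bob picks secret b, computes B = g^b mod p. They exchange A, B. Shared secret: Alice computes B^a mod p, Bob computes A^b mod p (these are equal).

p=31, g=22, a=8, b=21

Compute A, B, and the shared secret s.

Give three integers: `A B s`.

A = 22^8 mod 31  (bits of 8 = 1000)
  bit 0 = 1: r = r^2 * 22 mod 31 = 1^2 * 22 = 1*22 = 22
  bit 1 = 0: r = r^2 mod 31 = 22^2 = 19
  bit 2 = 0: r = r^2 mod 31 = 19^2 = 20
  bit 3 = 0: r = r^2 mod 31 = 20^2 = 28
  -> A = 28
B = 22^21 mod 31  (bits of 21 = 10101)
  bit 0 = 1: r = r^2 * 22 mod 31 = 1^2 * 22 = 1*22 = 22
  bit 1 = 0: r = r^2 mod 31 = 22^2 = 19
  bit 2 = 1: r = r^2 * 22 mod 31 = 19^2 * 22 = 20*22 = 6
  bit 3 = 0: r = r^2 mod 31 = 6^2 = 5
  bit 4 = 1: r = r^2 * 22 mod 31 = 5^2 * 22 = 25*22 = 23
  -> B = 23
s = B^a = 23^8 mod 31  (bits of 8 = 1000)
  bit 0 = 1: r = r^2 * 23 mod 31 = 1^2 * 23 = 1*23 = 23
  bit 1 = 0: r = r^2 mod 31 = 23^2 = 2
  bit 2 = 0: r = r^2 mod 31 = 2^2 = 4
  bit 3 = 0: r = r^2 mod 31 = 4^2 = 16
  -> s = B^a = 16

Answer: 28 23 16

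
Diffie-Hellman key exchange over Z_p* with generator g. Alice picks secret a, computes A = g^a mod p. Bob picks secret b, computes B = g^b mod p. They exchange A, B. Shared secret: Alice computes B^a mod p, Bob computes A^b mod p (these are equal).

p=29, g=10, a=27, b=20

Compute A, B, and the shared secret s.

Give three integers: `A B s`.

A = 10^27 mod 29  (bits of 27 = 11011)
  bit 0 = 1: r = r^2 * 10 mod 29 = 1^2 * 10 = 1*10 = 10
  bit 1 = 1: r = r^2 * 10 mod 29 = 10^2 * 10 = 13*10 = 14
  bit 2 = 0: r = r^2 mod 29 = 14^2 = 22
  bit 3 = 1: r = r^2 * 10 mod 29 = 22^2 * 10 = 20*10 = 26
  bit 4 = 1: r = r^2 * 10 mod 29 = 26^2 * 10 = 9*10 = 3
  -> A = 3
B = 10^20 mod 29  (bits of 20 = 10100)
  bit 0 = 1: r = r^2 * 10 mod 29 = 1^2 * 10 = 1*10 = 10
  bit 1 = 0: r = r^2 mod 29 = 10^2 = 13
  bit 2 = 1: r = r^2 * 10 mod 29 = 13^2 * 10 = 24*10 = 8
  bit 3 = 0: r = r^2 mod 29 = 8^2 = 6
  bit 4 = 0: r = r^2 mod 29 = 6^2 = 7
  -> B = 7
s = B^a = 7^27 mod 29  (bits of 27 = 11011)
  bit 0 = 1: r = r^2 * 7 mod 29 = 1^2 * 7 = 1*7 = 7
  bit 1 = 1: r = r^2 * 7 mod 29 = 7^2 * 7 = 20*7 = 24
  bit 2 = 0: r = r^2 mod 29 = 24^2 = 25
  bit 3 = 1: r = r^2 * 7 mod 29 = 25^2 * 7 = 16*7 = 25
  bit 4 = 1: r = r^2 * 7 mod 29 = 25^2 * 7 = 16*7 = 25
  -> s = B^a = 25

Answer: 3 7 25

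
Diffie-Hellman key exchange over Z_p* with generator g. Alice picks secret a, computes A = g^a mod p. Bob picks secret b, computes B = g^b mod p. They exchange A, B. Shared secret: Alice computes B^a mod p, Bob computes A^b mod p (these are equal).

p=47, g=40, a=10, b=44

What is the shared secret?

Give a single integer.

A = 40^10 mod 47  (bits of 10 = 1010)
  bit 0 = 1: r = r^2 * 40 mod 47 = 1^2 * 40 = 1*40 = 40
  bit 1 = 0: r = r^2 mod 47 = 40^2 = 2
  bit 2 = 1: r = r^2 * 40 mod 47 = 2^2 * 40 = 4*40 = 19
  bit 3 = 0: r = r^2 mod 47 = 19^2 = 32
  -> A = 32
B = 40^44 mod 47  (bits of 44 = 101100)
  bit 0 = 1: r = r^2 * 40 mod 47 = 1^2 * 40 = 1*40 = 40
  bit 1 = 0: r = r^2 mod 47 = 40^2 = 2
  bit 2 = 1: r = r^2 * 40 mod 47 = 2^2 * 40 = 4*40 = 19
  bit 3 = 1: r = r^2 * 40 mod 47 = 19^2 * 40 = 32*40 = 11
  bit 4 = 0: r = r^2 mod 47 = 11^2 = 27
  bit 5 = 0: r = r^2 mod 47 = 27^2 = 24
  -> B = 24
s = B^a = 24^10 mod 47  (bits of 10 = 1010)
  bit 0 = 1: r = r^2 * 24 mod 47 = 1^2 * 24 = 1*24 = 24
  bit 1 = 0: r = r^2 mod 47 = 24^2 = 12
  bit 2 = 1: r = r^2 * 24 mod 47 = 12^2 * 24 = 3*24 = 25
  bit 3 = 0: r = r^2 mod 47 = 25^2 = 14
  -> s = B^a = 14

Answer: 14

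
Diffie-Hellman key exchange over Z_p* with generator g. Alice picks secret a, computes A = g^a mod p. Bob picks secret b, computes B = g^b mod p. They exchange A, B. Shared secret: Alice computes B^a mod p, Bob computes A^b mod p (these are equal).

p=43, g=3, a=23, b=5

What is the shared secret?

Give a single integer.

A = 3^23 mod 43  (bits of 23 = 10111)
  bit 0 = 1: r = r^2 * 3 mod 43 = 1^2 * 3 = 1*3 = 3
  bit 1 = 0: r = r^2 mod 43 = 3^2 = 9
  bit 2 = 1: r = r^2 * 3 mod 43 = 9^2 * 3 = 38*3 = 28
  bit 3 = 1: r = r^2 * 3 mod 43 = 28^2 * 3 = 10*3 = 30
  bit 4 = 1: r = r^2 * 3 mod 43 = 30^2 * 3 = 40*3 = 34
  -> A = 34
B = 3^5 mod 43  (bits of 5 = 101)
  bit 0 = 1: r = r^2 * 3 mod 43 = 1^2 * 3 = 1*3 = 3
  bit 1 = 0: r = r^2 mod 43 = 3^2 = 9
  bit 2 = 1: r = r^2 * 3 mod 43 = 9^2 * 3 = 38*3 = 28
  -> B = 28
s = B^a = 28^23 mod 43  (bits of 23 = 10111)
  bit 0 = 1: r = r^2 * 28 mod 43 = 1^2 * 28 = 1*28 = 28
  bit 1 = 0: r = r^2 mod 43 = 28^2 = 10
  bit 2 = 1: r = r^2 * 28 mod 43 = 10^2 * 28 = 14*28 = 5
  bit 3 = 1: r = r^2 * 28 mod 43 = 5^2 * 28 = 25*28 = 12
  bit 4 = 1: r = r^2 * 28 mod 43 = 12^2 * 28 = 15*28 = 33
  -> s = B^a = 33

Answer: 33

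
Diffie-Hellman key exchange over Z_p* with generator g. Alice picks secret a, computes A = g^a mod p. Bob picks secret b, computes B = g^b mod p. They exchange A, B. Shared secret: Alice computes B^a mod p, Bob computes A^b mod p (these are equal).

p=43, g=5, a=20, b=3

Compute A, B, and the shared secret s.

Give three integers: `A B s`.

A = 5^20 mod 43  (bits of 20 = 10100)
  bit 0 = 1: r = r^2 * 5 mod 43 = 1^2 * 5 = 1*5 = 5
  bit 1 = 0: r = r^2 mod 43 = 5^2 = 25
  bit 2 = 1: r = r^2 * 5 mod 43 = 25^2 * 5 = 23*5 = 29
  bit 3 = 0: r = r^2 mod 43 = 29^2 = 24
  bit 4 = 0: r = r^2 mod 43 = 24^2 = 17
  -> A = 17
B = 5^3 mod 43  (bits of 3 = 11)
  bit 0 = 1: r = r^2 * 5 mod 43 = 1^2 * 5 = 1*5 = 5
  bit 1 = 1: r = r^2 * 5 mod 43 = 5^2 * 5 = 25*5 = 39
  -> B = 39
s = B^a = 39^20 mod 43  (bits of 20 = 10100)
  bit 0 = 1: r = r^2 * 39 mod 43 = 1^2 * 39 = 1*39 = 39
  bit 1 = 0: r = r^2 mod 43 = 39^2 = 16
  bit 2 = 1: r = r^2 * 39 mod 43 = 16^2 * 39 = 41*39 = 8
  bit 3 = 0: r = r^2 mod 43 = 8^2 = 21
  bit 4 = 0: r = r^2 mod 43 = 21^2 = 11
  -> s = B^a = 11

Answer: 17 39 11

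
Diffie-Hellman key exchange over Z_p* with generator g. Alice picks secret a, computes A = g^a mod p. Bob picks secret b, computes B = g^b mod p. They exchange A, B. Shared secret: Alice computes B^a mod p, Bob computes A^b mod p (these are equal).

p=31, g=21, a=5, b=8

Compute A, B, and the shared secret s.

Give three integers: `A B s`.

A = 21^5 mod 31  (bits of 5 = 101)
  bit 0 = 1: r = r^2 * 21 mod 31 = 1^2 * 21 = 1*21 = 21
  bit 1 = 0: r = r^2 mod 31 = 21^2 = 7
  bit 2 = 1: r = r^2 * 21 mod 31 = 7^2 * 21 = 18*21 = 6
  -> A = 6
B = 21^8 mod 31  (bits of 8 = 1000)
  bit 0 = 1: r = r^2 * 21 mod 31 = 1^2 * 21 = 1*21 = 21
  bit 1 = 0: r = r^2 mod 31 = 21^2 = 7
  bit 2 = 0: r = r^2 mod 31 = 7^2 = 18
  bit 3 = 0: r = r^2 mod 31 = 18^2 = 14
  -> B = 14
s = B^a = 14^5 mod 31  (bits of 5 = 101)
  bit 0 = 1: r = r^2 * 14 mod 31 = 1^2 * 14 = 1*14 = 14
  bit 1 = 0: r = r^2 mod 31 = 14^2 = 10
  bit 2 = 1: r = r^2 * 14 mod 31 = 10^2 * 14 = 7*14 = 5
  -> s = B^a = 5

Answer: 6 14 5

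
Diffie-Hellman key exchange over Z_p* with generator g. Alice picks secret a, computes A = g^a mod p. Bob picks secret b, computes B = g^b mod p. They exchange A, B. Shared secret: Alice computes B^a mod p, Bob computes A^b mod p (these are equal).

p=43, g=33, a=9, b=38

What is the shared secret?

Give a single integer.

Answer: 35

Derivation:
A = 33^9 mod 43  (bits of 9 = 1001)
  bit 0 = 1: r = r^2 * 33 mod 43 = 1^2 * 33 = 1*33 = 33
  bit 1 = 0: r = r^2 mod 43 = 33^2 = 14
  bit 2 = 0: r = r^2 mod 43 = 14^2 = 24
  bit 3 = 1: r = r^2 * 33 mod 43 = 24^2 * 33 = 17*33 = 2
  -> A = 2
B = 33^38 mod 43  (bits of 38 = 100110)
  bit 0 = 1: r = r^2 * 33 mod 43 = 1^2 * 33 = 1*33 = 33
  bit 1 = 0: r = r^2 mod 43 = 33^2 = 14
  bit 2 = 0: r = r^2 mod 43 = 14^2 = 24
  bit 3 = 1: r = r^2 * 33 mod 43 = 24^2 * 33 = 17*33 = 2
  bit 4 = 1: r = r^2 * 33 mod 43 = 2^2 * 33 = 4*33 = 3
  bit 5 = 0: r = r^2 mod 43 = 3^2 = 9
  -> B = 9
s = B^a = 9^9 mod 43  (bits of 9 = 1001)
  bit 0 = 1: r = r^2 * 9 mod 43 = 1^2 * 9 = 1*9 = 9
  bit 1 = 0: r = r^2 mod 43 = 9^2 = 38
  bit 2 = 0: r = r^2 mod 43 = 38^2 = 25
  bit 3 = 1: r = r^2 * 9 mod 43 = 25^2 * 9 = 23*9 = 35
  -> s = B^a = 35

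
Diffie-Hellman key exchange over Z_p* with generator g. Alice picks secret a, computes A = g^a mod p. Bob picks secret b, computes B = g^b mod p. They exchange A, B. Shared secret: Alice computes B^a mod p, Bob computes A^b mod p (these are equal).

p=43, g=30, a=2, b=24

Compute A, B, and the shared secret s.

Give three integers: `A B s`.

A = 30^2 mod 43  (bits of 2 = 10)
  bit 0 = 1: r = r^2 * 30 mod 43 = 1^2 * 30 = 1*30 = 30
  bit 1 = 0: r = r^2 mod 43 = 30^2 = 40
  -> A = 40
B = 30^24 mod 43  (bits of 24 = 11000)
  bit 0 = 1: r = r^2 * 30 mod 43 = 1^2 * 30 = 1*30 = 30
  bit 1 = 1: r = r^2 * 30 mod 43 = 30^2 * 30 = 40*30 = 39
  bit 2 = 0: r = r^2 mod 43 = 39^2 = 16
  bit 3 = 0: r = r^2 mod 43 = 16^2 = 41
  bit 4 = 0: r = r^2 mod 43 = 41^2 = 4
  -> B = 4
s = B^a = 4^2 mod 43  (bits of 2 = 10)
  bit 0 = 1: r = r^2 * 4 mod 43 = 1^2 * 4 = 1*4 = 4
  bit 1 = 0: r = r^2 mod 43 = 4^2 = 16
  -> s = B^a = 16

Answer: 40 4 16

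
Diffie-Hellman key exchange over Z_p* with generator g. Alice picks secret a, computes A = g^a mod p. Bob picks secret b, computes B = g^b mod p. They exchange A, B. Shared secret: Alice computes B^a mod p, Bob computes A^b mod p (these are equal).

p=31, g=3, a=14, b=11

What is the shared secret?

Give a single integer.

A = 3^14 mod 31  (bits of 14 = 1110)
  bit 0 = 1: r = r^2 * 3 mod 31 = 1^2 * 3 = 1*3 = 3
  bit 1 = 1: r = r^2 * 3 mod 31 = 3^2 * 3 = 9*3 = 27
  bit 2 = 1: r = r^2 * 3 mod 31 = 27^2 * 3 = 16*3 = 17
  bit 3 = 0: r = r^2 mod 31 = 17^2 = 10
  -> A = 10
B = 3^11 mod 31  (bits of 11 = 1011)
  bit 0 = 1: r = r^2 * 3 mod 31 = 1^2 * 3 = 1*3 = 3
  bit 1 = 0: r = r^2 mod 31 = 3^2 = 9
  bit 2 = 1: r = r^2 * 3 mod 31 = 9^2 * 3 = 19*3 = 26
  bit 3 = 1: r = r^2 * 3 mod 31 = 26^2 * 3 = 25*3 = 13
  -> B = 13
s = B^a = 13^14 mod 31  (bits of 14 = 1110)
  bit 0 = 1: r = r^2 * 13 mod 31 = 1^2 * 13 = 1*13 = 13
  bit 1 = 1: r = r^2 * 13 mod 31 = 13^2 * 13 = 14*13 = 27
  bit 2 = 1: r = r^2 * 13 mod 31 = 27^2 * 13 = 16*13 = 22
  bit 3 = 0: r = r^2 mod 31 = 22^2 = 19
  -> s = B^a = 19

Answer: 19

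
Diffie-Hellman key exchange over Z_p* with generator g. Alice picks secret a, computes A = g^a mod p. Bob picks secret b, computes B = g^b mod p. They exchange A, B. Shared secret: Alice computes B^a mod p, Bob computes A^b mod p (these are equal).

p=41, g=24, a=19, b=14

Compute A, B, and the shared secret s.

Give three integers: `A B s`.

Answer: 29 5 33

Derivation:
A = 24^19 mod 41  (bits of 19 = 10011)
  bit 0 = 1: r = r^2 * 24 mod 41 = 1^2 * 24 = 1*24 = 24
  bit 1 = 0: r = r^2 mod 41 = 24^2 = 2
  bit 2 = 0: r = r^2 mod 41 = 2^2 = 4
  bit 3 = 1: r = r^2 * 24 mod 41 = 4^2 * 24 = 16*24 = 15
  bit 4 = 1: r = r^2 * 24 mod 41 = 15^2 * 24 = 20*24 = 29
  -> A = 29
B = 24^14 mod 41  (bits of 14 = 1110)
  bit 0 = 1: r = r^2 * 24 mod 41 = 1^2 * 24 = 1*24 = 24
  bit 1 = 1: r = r^2 * 24 mod 41 = 24^2 * 24 = 2*24 = 7
  bit 2 = 1: r = r^2 * 24 mod 41 = 7^2 * 24 = 8*24 = 28
  bit 3 = 0: r = r^2 mod 41 = 28^2 = 5
  -> B = 5
s = B^a = 5^19 mod 41  (bits of 19 = 10011)
  bit 0 = 1: r = r^2 * 5 mod 41 = 1^2 * 5 = 1*5 = 5
  bit 1 = 0: r = r^2 mod 41 = 5^2 = 25
  bit 2 = 0: r = r^2 mod 41 = 25^2 = 10
  bit 3 = 1: r = r^2 * 5 mod 41 = 10^2 * 5 = 18*5 = 8
  bit 4 = 1: r = r^2 * 5 mod 41 = 8^2 * 5 = 23*5 = 33
  -> s = B^a = 33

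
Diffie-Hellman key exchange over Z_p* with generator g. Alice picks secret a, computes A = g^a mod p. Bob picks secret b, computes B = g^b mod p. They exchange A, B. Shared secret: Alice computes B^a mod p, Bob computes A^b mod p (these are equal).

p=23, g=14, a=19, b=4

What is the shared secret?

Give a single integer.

Answer: 18

Derivation:
A = 14^19 mod 23  (bits of 19 = 10011)
  bit 0 = 1: r = r^2 * 14 mod 23 = 1^2 * 14 = 1*14 = 14
  bit 1 = 0: r = r^2 mod 23 = 14^2 = 12
  bit 2 = 0: r = r^2 mod 23 = 12^2 = 6
  bit 3 = 1: r = r^2 * 14 mod 23 = 6^2 * 14 = 13*14 = 21
  bit 4 = 1: r = r^2 * 14 mod 23 = 21^2 * 14 = 4*14 = 10
  -> A = 10
B = 14^4 mod 23  (bits of 4 = 100)
  bit 0 = 1: r = r^2 * 14 mod 23 = 1^2 * 14 = 1*14 = 14
  bit 1 = 0: r = r^2 mod 23 = 14^2 = 12
  bit 2 = 0: r = r^2 mod 23 = 12^2 = 6
  -> B = 6
s = B^a = 6^19 mod 23  (bits of 19 = 10011)
  bit 0 = 1: r = r^2 * 6 mod 23 = 1^2 * 6 = 1*6 = 6
  bit 1 = 0: r = r^2 mod 23 = 6^2 = 13
  bit 2 = 0: r = r^2 mod 23 = 13^2 = 8
  bit 3 = 1: r = r^2 * 6 mod 23 = 8^2 * 6 = 18*6 = 16
  bit 4 = 1: r = r^2 * 6 mod 23 = 16^2 * 6 = 3*6 = 18
  -> s = B^a = 18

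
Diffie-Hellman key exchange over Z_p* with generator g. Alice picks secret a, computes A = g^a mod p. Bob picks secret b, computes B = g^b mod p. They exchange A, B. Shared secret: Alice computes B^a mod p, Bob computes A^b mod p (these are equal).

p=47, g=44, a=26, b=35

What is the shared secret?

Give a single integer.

A = 44^26 mod 47  (bits of 26 = 11010)
  bit 0 = 1: r = r^2 * 44 mod 47 = 1^2 * 44 = 1*44 = 44
  bit 1 = 1: r = r^2 * 44 mod 47 = 44^2 * 44 = 9*44 = 20
  bit 2 = 0: r = r^2 mod 47 = 20^2 = 24
  bit 3 = 1: r = r^2 * 44 mod 47 = 24^2 * 44 = 12*44 = 11
  bit 4 = 0: r = r^2 mod 47 = 11^2 = 27
  -> A = 27
B = 44^35 mod 47  (bits of 35 = 100011)
  bit 0 = 1: r = r^2 * 44 mod 47 = 1^2 * 44 = 1*44 = 44
  bit 1 = 0: r = r^2 mod 47 = 44^2 = 9
  bit 2 = 0: r = r^2 mod 47 = 9^2 = 34
  bit 3 = 0: r = r^2 mod 47 = 34^2 = 28
  bit 4 = 1: r = r^2 * 44 mod 47 = 28^2 * 44 = 32*44 = 45
  bit 5 = 1: r = r^2 * 44 mod 47 = 45^2 * 44 = 4*44 = 35
  -> B = 35
s = B^a = 35^26 mod 47  (bits of 26 = 11010)
  bit 0 = 1: r = r^2 * 35 mod 47 = 1^2 * 35 = 1*35 = 35
  bit 1 = 1: r = r^2 * 35 mod 47 = 35^2 * 35 = 3*35 = 11
  bit 2 = 0: r = r^2 mod 47 = 11^2 = 27
  bit 3 = 1: r = r^2 * 35 mod 47 = 27^2 * 35 = 24*35 = 41
  bit 4 = 0: r = r^2 mod 47 = 41^2 = 36
  -> s = B^a = 36

Answer: 36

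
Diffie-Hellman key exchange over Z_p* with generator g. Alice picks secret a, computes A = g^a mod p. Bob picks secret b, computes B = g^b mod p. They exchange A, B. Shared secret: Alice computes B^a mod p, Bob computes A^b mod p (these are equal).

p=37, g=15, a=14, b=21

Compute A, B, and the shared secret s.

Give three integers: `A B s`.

Answer: 4 29 27

Derivation:
A = 15^14 mod 37  (bits of 14 = 1110)
  bit 0 = 1: r = r^2 * 15 mod 37 = 1^2 * 15 = 1*15 = 15
  bit 1 = 1: r = r^2 * 15 mod 37 = 15^2 * 15 = 3*15 = 8
  bit 2 = 1: r = r^2 * 15 mod 37 = 8^2 * 15 = 27*15 = 35
  bit 3 = 0: r = r^2 mod 37 = 35^2 = 4
  -> A = 4
B = 15^21 mod 37  (bits of 21 = 10101)
  bit 0 = 1: r = r^2 * 15 mod 37 = 1^2 * 15 = 1*15 = 15
  bit 1 = 0: r = r^2 mod 37 = 15^2 = 3
  bit 2 = 1: r = r^2 * 15 mod 37 = 3^2 * 15 = 9*15 = 24
  bit 3 = 0: r = r^2 mod 37 = 24^2 = 21
  bit 4 = 1: r = r^2 * 15 mod 37 = 21^2 * 15 = 34*15 = 29
  -> B = 29
s = B^a = 29^14 mod 37  (bits of 14 = 1110)
  bit 0 = 1: r = r^2 * 29 mod 37 = 1^2 * 29 = 1*29 = 29
  bit 1 = 1: r = r^2 * 29 mod 37 = 29^2 * 29 = 27*29 = 6
  bit 2 = 1: r = r^2 * 29 mod 37 = 6^2 * 29 = 36*29 = 8
  bit 3 = 0: r = r^2 mod 37 = 8^2 = 27
  -> s = B^a = 27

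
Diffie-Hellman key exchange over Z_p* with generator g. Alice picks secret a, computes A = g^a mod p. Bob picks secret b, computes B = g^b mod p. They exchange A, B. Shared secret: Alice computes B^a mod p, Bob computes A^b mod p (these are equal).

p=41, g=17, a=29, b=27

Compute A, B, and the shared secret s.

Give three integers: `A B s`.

A = 17^29 mod 41  (bits of 29 = 11101)
  bit 0 = 1: r = r^2 * 17 mod 41 = 1^2 * 17 = 1*17 = 17
  bit 1 = 1: r = r^2 * 17 mod 41 = 17^2 * 17 = 2*17 = 34
  bit 2 = 1: r = r^2 * 17 mod 41 = 34^2 * 17 = 8*17 = 13
  bit 3 = 0: r = r^2 mod 41 = 13^2 = 5
  bit 4 = 1: r = r^2 * 17 mod 41 = 5^2 * 17 = 25*17 = 15
  -> A = 15
B = 17^27 mod 41  (bits of 27 = 11011)
  bit 0 = 1: r = r^2 * 17 mod 41 = 1^2 * 17 = 1*17 = 17
  bit 1 = 1: r = r^2 * 17 mod 41 = 17^2 * 17 = 2*17 = 34
  bit 2 = 0: r = r^2 mod 41 = 34^2 = 8
  bit 3 = 1: r = r^2 * 17 mod 41 = 8^2 * 17 = 23*17 = 22
  bit 4 = 1: r = r^2 * 17 mod 41 = 22^2 * 17 = 33*17 = 28
  -> B = 28
s = B^a = 28^29 mod 41  (bits of 29 = 11101)
  bit 0 = 1: r = r^2 * 28 mod 41 = 1^2 * 28 = 1*28 = 28
  bit 1 = 1: r = r^2 * 28 mod 41 = 28^2 * 28 = 5*28 = 17
  bit 2 = 1: r = r^2 * 28 mod 41 = 17^2 * 28 = 2*28 = 15
  bit 3 = 0: r = r^2 mod 41 = 15^2 = 20
  bit 4 = 1: r = r^2 * 28 mod 41 = 20^2 * 28 = 31*28 = 7
  -> s = B^a = 7

Answer: 15 28 7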